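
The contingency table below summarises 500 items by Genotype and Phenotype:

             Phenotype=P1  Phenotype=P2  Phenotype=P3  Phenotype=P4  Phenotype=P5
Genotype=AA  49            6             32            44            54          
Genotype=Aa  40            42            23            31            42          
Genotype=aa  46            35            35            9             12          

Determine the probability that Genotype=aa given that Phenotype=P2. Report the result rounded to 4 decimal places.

Total with Phenotype=P2: 6 + 42 + 35 = 83.
P(Genotype=aa | Phenotype=P2) = 35/83 = 0.4217.

0.4217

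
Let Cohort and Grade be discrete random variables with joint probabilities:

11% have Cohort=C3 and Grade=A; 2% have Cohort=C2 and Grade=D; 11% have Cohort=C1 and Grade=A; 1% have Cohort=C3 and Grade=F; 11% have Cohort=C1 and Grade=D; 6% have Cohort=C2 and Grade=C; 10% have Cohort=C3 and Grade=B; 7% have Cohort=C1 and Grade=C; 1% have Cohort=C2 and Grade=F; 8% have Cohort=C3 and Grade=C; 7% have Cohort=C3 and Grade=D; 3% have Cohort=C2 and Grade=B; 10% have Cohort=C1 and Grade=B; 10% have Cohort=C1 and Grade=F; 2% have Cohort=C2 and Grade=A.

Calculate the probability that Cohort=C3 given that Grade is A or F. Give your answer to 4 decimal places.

0.3333

P(Grade=A) = 0.11 + 0.02 + 0.11 = 0.24.
P(Grade=F) = 0.10 + 0.01 + 0.01 = 0.12.
P(Grade ∈ {A, F}) = 0.24 + 0.12 = 0.36; P(Cohort=C3, Grade ∈ {A, F}) = 0.11 + 0.01 = 0.12.
P(Cohort=C3 | Grade ∈ {A, F}) = 0.12/0.36 = 0.3333.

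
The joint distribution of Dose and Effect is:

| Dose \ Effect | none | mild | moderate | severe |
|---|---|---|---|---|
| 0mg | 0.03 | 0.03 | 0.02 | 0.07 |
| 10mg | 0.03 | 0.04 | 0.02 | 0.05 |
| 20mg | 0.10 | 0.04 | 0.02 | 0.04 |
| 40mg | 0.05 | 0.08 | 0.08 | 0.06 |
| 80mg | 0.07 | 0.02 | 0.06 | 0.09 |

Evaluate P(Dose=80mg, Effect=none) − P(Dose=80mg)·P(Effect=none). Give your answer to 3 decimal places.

P(Dose=80mg) = 0.07 + 0.02 + 0.06 + 0.09 = 0.24.
P(Effect=none) = 0.03 + 0.03 + 0.10 + 0.05 + 0.07 = 0.28.
P(Dose=80mg, Effect=none) − P(Dose=80mg)P(Effect=none) = 0.07 − 0.24×0.28 = 0.003.

0.003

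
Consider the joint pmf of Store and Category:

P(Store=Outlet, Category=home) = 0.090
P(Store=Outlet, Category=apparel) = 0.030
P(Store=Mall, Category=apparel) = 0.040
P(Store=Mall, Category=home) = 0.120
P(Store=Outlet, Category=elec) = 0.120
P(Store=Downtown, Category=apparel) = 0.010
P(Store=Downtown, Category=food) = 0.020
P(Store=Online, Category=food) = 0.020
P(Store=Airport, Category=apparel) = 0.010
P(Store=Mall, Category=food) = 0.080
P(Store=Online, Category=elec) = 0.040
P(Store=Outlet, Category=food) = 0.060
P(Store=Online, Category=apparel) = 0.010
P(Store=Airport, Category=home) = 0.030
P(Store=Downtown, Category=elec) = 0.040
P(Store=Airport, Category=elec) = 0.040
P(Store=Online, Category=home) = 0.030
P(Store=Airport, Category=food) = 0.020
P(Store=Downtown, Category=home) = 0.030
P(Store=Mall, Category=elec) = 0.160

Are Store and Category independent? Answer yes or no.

Every cell satisfies P(Store,Category) = P(Store)·P(Category). For instance P(Store=Online) = 0.100, P(Category=home) = 0.300, and 0.100×0.300 = 0.030 matches the joint entry. So Store and Category are independent.

yes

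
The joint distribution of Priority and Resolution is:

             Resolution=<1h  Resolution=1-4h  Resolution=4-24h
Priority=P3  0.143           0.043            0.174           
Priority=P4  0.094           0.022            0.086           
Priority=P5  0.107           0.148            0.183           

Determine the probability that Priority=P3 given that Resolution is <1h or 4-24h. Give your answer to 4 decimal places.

0.4028

P(Resolution=<1h) = 0.143 + 0.094 + 0.107 = 0.344.
P(Resolution=4-24h) = 0.174 + 0.086 + 0.183 = 0.443.
P(Resolution ∈ {<1h, 4-24h}) = 0.344 + 0.443 = 0.787; P(Priority=P3, Resolution ∈ {<1h, 4-24h}) = 0.143 + 0.174 = 0.317.
P(Priority=P3 | Resolution ∈ {<1h, 4-24h}) = 0.317/0.787 = 0.4028.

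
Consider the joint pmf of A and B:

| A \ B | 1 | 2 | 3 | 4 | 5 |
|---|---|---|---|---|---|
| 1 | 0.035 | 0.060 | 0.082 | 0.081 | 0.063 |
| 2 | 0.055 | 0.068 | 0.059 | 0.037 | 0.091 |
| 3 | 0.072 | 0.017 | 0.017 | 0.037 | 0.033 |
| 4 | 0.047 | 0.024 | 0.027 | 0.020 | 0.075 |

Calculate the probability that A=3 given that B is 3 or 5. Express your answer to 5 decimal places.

P(B=3) = 0.082 + 0.059 + 0.017 + 0.027 = 0.185.
P(B=5) = 0.063 + 0.091 + 0.033 + 0.075 = 0.262.
P(B ∈ {3, 5}) = 0.185 + 0.262 = 0.447; P(A=3, B ∈ {3, 5}) = 0.017 + 0.033 = 0.050.
P(A=3 | B ∈ {3, 5}) = 0.050/0.447 = 0.11186.

0.11186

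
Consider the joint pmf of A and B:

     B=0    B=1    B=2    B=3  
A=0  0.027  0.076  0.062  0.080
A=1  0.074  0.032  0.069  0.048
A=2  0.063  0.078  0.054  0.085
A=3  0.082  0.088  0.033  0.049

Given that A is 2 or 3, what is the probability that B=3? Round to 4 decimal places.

0.2519

P(A=2) = 0.063 + 0.078 + 0.054 + 0.085 = 0.280.
P(A=3) = 0.082 + 0.088 + 0.033 + 0.049 = 0.252.
P(A ∈ {2, 3}) = 0.280 + 0.252 = 0.532; P(B=3, A ∈ {2, 3}) = 0.085 + 0.049 = 0.134.
P(B=3 | A ∈ {2, 3}) = 0.134/0.532 = 0.2519.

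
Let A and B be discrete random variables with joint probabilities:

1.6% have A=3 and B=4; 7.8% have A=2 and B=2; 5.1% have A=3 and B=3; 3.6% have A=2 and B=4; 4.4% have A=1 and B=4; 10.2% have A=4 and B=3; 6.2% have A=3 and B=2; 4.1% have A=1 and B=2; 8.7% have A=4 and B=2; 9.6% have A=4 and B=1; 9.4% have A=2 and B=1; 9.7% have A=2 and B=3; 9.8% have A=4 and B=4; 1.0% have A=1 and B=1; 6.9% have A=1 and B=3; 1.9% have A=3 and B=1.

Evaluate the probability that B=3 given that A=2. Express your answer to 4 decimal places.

P(A=2) = 0.094 + 0.078 + 0.097 + 0.036 = 0.305.
P(B=3 | A=2) = 0.097/0.305 = 0.3180.

0.3180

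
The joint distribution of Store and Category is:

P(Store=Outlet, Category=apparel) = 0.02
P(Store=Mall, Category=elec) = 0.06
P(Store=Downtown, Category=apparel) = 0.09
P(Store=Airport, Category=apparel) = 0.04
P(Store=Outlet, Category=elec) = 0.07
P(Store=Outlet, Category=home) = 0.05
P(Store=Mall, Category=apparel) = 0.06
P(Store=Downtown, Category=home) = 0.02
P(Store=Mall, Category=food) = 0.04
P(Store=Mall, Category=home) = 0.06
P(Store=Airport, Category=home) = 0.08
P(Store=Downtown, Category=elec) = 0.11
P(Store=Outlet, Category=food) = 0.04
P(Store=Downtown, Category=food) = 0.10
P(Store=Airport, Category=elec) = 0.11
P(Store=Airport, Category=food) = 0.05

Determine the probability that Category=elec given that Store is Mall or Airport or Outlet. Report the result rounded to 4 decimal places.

0.3529

P(Store=Mall) = 0.04 + 0.06 + 0.06 + 0.06 = 0.22.
P(Store=Airport) = 0.05 + 0.04 + 0.11 + 0.08 = 0.28.
P(Store=Outlet) = 0.04 + 0.02 + 0.07 + 0.05 = 0.18.
P(Store ∈ {Mall, Airport, Outlet}) = 0.22 + 0.28 + 0.18 = 0.68; P(Category=elec, Store ∈ {Mall, Airport, Outlet}) = 0.06 + 0.11 + 0.07 = 0.24.
P(Category=elec | Store ∈ {Mall, Airport, Outlet}) = 0.24/0.68 = 0.3529.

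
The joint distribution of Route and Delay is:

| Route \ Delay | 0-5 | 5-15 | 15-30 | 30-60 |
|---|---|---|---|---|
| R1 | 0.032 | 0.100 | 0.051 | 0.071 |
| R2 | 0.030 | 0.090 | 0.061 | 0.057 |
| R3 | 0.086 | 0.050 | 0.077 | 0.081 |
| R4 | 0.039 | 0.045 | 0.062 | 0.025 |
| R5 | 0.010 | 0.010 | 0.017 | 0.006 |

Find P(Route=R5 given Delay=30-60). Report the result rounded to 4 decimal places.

0.0250

P(Delay=30-60) = 0.071 + 0.057 + 0.081 + 0.025 + 0.006 = 0.240.
P(Route=R5 | Delay=30-60) = 0.006/0.240 = 0.0250.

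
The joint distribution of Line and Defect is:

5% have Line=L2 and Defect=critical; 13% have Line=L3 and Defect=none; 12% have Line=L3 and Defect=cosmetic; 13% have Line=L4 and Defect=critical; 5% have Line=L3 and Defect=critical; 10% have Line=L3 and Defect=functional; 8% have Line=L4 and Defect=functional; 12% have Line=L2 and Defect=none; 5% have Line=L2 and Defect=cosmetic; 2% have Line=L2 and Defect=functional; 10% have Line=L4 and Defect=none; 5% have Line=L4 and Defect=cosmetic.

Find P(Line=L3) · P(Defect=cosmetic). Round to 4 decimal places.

P(Line=L3) = 0.13 + 0.12 + 0.10 + 0.05 = 0.40.
P(Defect=cosmetic) = 0.05 + 0.12 + 0.05 = 0.22.
Product: 0.40 × 0.22 = 0.0880.

0.0880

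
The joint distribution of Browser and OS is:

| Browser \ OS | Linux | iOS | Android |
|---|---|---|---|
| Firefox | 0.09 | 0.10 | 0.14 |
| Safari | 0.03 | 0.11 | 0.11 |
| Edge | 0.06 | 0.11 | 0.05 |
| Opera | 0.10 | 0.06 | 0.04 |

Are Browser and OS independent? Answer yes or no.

P(Browser=Opera) = 0.20 and P(OS=Linux) = 0.28, so their product is 0.0560, but P(Browser=Opera, OS=Linux) = 0.10. Since these differ, Browser and OS are not independent.

no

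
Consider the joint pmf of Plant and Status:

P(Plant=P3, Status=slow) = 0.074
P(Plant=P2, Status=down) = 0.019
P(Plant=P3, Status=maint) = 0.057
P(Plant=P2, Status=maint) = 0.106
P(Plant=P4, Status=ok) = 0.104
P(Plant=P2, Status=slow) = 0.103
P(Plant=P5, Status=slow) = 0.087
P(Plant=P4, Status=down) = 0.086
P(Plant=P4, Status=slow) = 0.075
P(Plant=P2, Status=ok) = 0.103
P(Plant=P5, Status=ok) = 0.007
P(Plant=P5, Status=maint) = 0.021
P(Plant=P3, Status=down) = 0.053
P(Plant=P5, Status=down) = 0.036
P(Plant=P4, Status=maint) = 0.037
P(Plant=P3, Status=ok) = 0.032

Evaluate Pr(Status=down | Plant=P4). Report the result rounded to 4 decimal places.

0.2848

P(Plant=P4) = 0.104 + 0.075 + 0.086 + 0.037 = 0.302.
P(Status=down | Plant=P4) = 0.086/0.302 = 0.2848.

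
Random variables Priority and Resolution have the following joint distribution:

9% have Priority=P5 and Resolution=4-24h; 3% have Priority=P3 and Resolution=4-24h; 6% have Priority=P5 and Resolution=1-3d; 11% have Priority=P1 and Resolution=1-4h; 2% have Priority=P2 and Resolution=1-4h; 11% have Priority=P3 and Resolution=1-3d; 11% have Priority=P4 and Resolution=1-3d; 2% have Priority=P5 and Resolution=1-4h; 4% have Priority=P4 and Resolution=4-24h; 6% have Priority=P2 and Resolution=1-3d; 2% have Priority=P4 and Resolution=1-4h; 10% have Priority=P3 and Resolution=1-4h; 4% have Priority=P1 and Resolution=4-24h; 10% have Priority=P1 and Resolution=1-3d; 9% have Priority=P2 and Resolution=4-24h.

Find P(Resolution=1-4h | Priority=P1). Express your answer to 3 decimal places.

P(Priority=P1) = 0.11 + 0.04 + 0.10 = 0.25.
P(Resolution=1-4h | Priority=P1) = 0.11/0.25 = 0.440.

0.440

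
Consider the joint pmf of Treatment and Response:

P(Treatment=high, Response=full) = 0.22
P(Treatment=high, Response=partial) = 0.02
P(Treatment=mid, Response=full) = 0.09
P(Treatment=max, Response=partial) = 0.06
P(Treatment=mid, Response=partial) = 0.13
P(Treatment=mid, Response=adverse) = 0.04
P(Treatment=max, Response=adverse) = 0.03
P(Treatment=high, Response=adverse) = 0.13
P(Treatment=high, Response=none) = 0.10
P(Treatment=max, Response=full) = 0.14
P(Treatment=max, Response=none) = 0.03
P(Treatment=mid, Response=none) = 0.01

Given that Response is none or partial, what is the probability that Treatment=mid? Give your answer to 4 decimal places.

0.4000

P(Response=none) = 0.01 + 0.10 + 0.03 = 0.14.
P(Response=partial) = 0.13 + 0.02 + 0.06 = 0.21.
P(Response ∈ {none, partial}) = 0.14 + 0.21 = 0.35; P(Treatment=mid, Response ∈ {none, partial}) = 0.01 + 0.13 = 0.14.
P(Treatment=mid | Response ∈ {none, partial}) = 0.14/0.35 = 0.4000.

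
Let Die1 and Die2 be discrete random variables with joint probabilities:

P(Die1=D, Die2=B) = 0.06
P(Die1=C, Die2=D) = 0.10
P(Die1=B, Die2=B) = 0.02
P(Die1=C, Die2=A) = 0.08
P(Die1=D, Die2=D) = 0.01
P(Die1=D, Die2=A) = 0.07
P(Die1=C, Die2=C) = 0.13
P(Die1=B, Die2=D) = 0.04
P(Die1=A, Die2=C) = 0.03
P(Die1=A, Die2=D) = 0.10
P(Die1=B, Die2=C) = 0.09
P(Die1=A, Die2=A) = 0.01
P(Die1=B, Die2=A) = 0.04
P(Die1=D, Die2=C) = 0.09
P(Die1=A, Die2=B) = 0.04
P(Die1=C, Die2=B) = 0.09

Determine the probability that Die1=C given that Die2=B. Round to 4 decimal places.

P(Die2=B) = 0.04 + 0.02 + 0.09 + 0.06 = 0.21.
P(Die1=C | Die2=B) = 0.09/0.21 = 0.4286.

0.4286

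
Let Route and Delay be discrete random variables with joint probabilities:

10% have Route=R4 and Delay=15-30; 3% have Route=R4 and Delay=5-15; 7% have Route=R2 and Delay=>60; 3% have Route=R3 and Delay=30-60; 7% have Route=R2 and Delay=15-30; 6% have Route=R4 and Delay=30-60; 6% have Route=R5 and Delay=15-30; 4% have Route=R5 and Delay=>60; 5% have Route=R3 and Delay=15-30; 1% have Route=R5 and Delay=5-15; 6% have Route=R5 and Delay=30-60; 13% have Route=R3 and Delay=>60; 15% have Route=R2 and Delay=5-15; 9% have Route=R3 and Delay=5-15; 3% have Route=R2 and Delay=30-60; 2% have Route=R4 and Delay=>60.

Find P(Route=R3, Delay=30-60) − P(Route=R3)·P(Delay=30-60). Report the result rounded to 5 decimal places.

-0.02400

P(Route=R3) = 0.09 + 0.05 + 0.03 + 0.13 = 0.30.
P(Delay=30-60) = 0.03 + 0.03 + 0.06 + 0.06 = 0.18.
P(Route=R3, Delay=30-60) − P(Route=R3)P(Delay=30-60) = 0.03 − 0.30×0.18 = -0.02400.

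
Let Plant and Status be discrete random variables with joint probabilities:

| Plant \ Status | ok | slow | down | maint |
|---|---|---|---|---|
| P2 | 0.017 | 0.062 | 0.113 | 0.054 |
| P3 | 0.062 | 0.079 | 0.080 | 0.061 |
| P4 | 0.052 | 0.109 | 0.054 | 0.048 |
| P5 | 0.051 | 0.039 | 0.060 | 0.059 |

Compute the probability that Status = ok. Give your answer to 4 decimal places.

0.1820

P(Status=ok) = 0.017 + 0.062 + 0.052 + 0.051 = 0.182.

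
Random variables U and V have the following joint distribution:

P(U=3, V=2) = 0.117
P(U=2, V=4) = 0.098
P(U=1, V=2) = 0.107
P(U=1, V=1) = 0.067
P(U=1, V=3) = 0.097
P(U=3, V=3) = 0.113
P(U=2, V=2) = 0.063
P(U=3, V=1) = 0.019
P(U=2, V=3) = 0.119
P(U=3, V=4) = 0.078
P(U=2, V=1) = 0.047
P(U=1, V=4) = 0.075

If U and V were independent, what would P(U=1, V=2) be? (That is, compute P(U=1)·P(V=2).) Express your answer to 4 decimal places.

0.0993

P(U=1) = 0.067 + 0.107 + 0.097 + 0.075 = 0.346.
P(V=2) = 0.107 + 0.063 + 0.117 = 0.287.
Product: 0.346 × 0.287 = 0.0993.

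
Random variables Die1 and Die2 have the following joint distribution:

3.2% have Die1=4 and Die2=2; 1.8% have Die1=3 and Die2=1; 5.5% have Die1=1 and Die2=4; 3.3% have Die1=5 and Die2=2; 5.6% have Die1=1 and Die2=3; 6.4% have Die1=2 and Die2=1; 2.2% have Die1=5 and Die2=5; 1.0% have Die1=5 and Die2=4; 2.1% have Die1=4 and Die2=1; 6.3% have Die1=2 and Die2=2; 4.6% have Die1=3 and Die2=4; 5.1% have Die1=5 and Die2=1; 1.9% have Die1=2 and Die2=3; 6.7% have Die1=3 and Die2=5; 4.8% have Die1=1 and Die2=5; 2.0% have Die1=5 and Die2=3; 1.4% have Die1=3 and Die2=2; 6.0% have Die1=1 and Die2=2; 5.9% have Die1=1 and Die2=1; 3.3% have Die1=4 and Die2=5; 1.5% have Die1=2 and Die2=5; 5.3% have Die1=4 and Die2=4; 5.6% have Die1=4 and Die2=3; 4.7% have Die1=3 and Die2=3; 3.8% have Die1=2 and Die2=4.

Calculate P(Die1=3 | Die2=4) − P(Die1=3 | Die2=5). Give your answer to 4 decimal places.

-0.1344

P(Die2=4) = 0.055 + 0.038 + 0.046 + 0.053 + 0.010 = 0.202; P(Die1=3 | Die2=4) = 0.046/0.202 = 0.22772.
P(Die2=5) = 0.048 + 0.015 + 0.067 + 0.033 + 0.022 = 0.185; P(Die1=3 | Die2=5) = 0.067/0.185 = 0.36216.
Difference = -0.1344.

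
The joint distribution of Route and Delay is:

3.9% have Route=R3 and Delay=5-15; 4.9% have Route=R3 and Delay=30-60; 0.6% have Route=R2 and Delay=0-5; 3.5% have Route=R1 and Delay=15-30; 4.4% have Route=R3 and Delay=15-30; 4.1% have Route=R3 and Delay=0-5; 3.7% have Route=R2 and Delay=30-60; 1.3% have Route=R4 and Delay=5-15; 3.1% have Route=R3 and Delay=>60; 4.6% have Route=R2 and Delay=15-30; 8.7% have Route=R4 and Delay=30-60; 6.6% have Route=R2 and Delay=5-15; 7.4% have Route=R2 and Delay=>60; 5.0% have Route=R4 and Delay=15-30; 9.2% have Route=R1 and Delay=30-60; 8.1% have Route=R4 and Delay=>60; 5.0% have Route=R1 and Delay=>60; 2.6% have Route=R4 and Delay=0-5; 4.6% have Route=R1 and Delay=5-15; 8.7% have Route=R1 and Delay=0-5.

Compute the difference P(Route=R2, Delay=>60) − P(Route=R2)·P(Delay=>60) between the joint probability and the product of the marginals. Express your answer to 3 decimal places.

0.020

P(Route=R2) = 0.006 + 0.066 + 0.046 + 0.037 + 0.074 = 0.229.
P(Delay=>60) = 0.050 + 0.074 + 0.031 + 0.081 = 0.236.
P(Route=R2, Delay=>60) − P(Route=R2)P(Delay=>60) = 0.074 − 0.229×0.236 = 0.020.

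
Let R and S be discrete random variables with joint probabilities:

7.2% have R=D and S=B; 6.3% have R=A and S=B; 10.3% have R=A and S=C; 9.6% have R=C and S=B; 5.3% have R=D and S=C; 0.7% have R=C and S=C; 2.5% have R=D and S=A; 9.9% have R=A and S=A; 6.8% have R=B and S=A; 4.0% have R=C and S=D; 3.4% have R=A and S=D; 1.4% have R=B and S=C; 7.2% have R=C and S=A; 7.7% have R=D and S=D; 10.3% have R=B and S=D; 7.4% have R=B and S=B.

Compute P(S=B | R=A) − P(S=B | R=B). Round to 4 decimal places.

-0.0750

P(R=A) = 0.099 + 0.063 + 0.103 + 0.034 = 0.299; P(S=B | R=A) = 0.063/0.299 = 0.21070.
P(R=B) = 0.068 + 0.074 + 0.014 + 0.103 = 0.259; P(S=B | R=B) = 0.074/0.259 = 0.28571.
Difference = -0.0750.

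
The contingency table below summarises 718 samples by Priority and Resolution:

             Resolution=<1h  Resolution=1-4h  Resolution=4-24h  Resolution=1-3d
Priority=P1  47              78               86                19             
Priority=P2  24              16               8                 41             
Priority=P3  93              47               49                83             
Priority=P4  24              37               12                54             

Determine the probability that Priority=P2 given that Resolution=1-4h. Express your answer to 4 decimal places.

Total with Resolution=1-4h: 78 + 16 + 47 + 37 = 178.
P(Priority=P2 | Resolution=1-4h) = 16/178 = 0.0899.

0.0899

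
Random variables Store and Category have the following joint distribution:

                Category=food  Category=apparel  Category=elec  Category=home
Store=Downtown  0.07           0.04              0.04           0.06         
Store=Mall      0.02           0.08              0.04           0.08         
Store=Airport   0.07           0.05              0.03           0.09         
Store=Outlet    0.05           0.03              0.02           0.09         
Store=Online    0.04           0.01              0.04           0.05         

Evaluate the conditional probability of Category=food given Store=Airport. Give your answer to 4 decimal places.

P(Store=Airport) = 0.07 + 0.05 + 0.03 + 0.09 = 0.24.
P(Category=food | Store=Airport) = 0.07/0.24 = 0.2917.

0.2917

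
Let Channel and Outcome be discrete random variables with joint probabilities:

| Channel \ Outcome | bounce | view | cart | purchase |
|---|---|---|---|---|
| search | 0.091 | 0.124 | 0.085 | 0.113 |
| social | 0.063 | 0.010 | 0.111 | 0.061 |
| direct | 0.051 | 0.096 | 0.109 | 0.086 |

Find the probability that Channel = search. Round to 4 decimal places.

0.4130

P(Channel=search) = 0.091 + 0.124 + 0.085 + 0.113 = 0.413.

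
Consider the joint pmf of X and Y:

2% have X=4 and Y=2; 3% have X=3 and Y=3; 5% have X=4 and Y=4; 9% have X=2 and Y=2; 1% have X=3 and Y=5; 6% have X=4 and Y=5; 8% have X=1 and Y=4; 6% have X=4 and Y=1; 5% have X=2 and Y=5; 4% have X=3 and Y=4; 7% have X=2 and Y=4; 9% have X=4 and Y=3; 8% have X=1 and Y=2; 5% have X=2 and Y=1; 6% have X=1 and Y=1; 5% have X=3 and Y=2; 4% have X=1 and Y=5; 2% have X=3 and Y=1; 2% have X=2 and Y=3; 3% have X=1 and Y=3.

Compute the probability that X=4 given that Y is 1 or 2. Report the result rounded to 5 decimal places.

P(Y=1) = 0.06 + 0.05 + 0.02 + 0.06 = 0.19.
P(Y=2) = 0.08 + 0.09 + 0.05 + 0.02 = 0.24.
P(Y ∈ {1, 2}) = 0.19 + 0.24 = 0.43; P(X=4, Y ∈ {1, 2}) = 0.06 + 0.02 = 0.08.
P(X=4 | Y ∈ {1, 2}) = 0.08/0.43 = 0.18605.

0.18605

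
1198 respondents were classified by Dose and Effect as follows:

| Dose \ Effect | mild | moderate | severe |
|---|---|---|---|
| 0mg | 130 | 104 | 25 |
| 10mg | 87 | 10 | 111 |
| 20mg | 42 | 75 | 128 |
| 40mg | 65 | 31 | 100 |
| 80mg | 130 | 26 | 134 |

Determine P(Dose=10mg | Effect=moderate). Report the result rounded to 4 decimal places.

Total with Effect=moderate: 104 + 10 + 75 + 31 + 26 = 246.
P(Dose=10mg | Effect=moderate) = 10/246 = 0.0407.

0.0407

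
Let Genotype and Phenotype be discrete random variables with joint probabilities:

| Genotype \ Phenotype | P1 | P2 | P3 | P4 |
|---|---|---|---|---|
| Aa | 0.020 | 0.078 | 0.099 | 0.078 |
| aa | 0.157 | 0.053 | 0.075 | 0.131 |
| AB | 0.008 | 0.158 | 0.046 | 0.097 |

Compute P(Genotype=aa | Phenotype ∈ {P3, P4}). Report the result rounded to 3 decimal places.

P(Phenotype=P3) = 0.099 + 0.075 + 0.046 = 0.220.
P(Phenotype=P4) = 0.078 + 0.131 + 0.097 = 0.306.
P(Phenotype ∈ {P3, P4}) = 0.220 + 0.306 = 0.526; P(Genotype=aa, Phenotype ∈ {P3, P4}) = 0.075 + 0.131 = 0.206.
P(Genotype=aa | Phenotype ∈ {P3, P4}) = 0.206/0.526 = 0.392.

0.392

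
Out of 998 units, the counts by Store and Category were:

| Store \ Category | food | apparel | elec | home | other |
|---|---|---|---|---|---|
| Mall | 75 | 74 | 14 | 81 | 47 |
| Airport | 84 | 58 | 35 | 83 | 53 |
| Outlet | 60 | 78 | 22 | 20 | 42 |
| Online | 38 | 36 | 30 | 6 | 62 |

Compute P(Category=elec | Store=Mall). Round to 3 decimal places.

0.048

Total with Store=Mall: 75 + 74 + 14 + 81 + 47 = 291.
P(Category=elec | Store=Mall) = 14/291 = 0.048.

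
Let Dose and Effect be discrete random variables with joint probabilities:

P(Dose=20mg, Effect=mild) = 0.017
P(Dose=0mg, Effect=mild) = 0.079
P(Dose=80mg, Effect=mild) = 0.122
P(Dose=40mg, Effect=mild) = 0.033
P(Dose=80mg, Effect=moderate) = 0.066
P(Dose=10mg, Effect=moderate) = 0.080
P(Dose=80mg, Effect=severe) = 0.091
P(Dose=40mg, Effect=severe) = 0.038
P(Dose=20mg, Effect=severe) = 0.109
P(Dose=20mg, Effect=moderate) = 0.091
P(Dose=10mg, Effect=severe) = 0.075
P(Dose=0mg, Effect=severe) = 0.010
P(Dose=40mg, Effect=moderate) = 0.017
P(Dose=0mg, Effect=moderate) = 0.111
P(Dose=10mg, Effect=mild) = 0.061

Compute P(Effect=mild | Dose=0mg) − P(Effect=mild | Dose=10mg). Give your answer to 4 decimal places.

P(Dose=0mg) = 0.079 + 0.111 + 0.010 = 0.200; P(Effect=mild | Dose=0mg) = 0.079/0.200 = 0.39500.
P(Dose=10mg) = 0.061 + 0.080 + 0.075 = 0.216; P(Effect=mild | Dose=10mg) = 0.061/0.216 = 0.28241.
Difference = 0.1126.

0.1126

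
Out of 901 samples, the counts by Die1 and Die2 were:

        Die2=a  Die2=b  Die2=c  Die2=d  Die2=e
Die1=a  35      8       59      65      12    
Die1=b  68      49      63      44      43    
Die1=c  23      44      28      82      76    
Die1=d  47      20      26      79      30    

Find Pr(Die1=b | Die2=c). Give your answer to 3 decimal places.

0.358

Total with Die2=c: 59 + 63 + 28 + 26 = 176.
P(Die1=b | Die2=c) = 63/176 = 0.358.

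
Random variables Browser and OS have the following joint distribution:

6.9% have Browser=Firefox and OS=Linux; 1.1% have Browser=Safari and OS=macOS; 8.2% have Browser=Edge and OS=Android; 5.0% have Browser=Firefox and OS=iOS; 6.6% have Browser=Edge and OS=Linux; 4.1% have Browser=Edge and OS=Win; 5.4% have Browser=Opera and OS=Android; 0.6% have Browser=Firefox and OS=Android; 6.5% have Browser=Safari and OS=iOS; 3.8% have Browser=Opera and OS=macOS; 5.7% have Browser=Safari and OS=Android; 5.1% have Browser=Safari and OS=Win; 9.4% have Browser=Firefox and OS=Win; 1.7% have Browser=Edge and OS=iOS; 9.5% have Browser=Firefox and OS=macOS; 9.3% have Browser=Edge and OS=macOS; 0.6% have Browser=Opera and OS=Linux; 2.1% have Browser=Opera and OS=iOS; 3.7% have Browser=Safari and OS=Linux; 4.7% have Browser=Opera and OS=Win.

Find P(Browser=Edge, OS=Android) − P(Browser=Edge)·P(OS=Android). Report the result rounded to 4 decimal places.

0.0225

P(Browser=Edge) = 0.041 + 0.093 + 0.066 + 0.017 + 0.082 = 0.299.
P(OS=Android) = 0.006 + 0.057 + 0.082 + 0.054 = 0.199.
P(Browser=Edge, OS=Android) − P(Browser=Edge)P(OS=Android) = 0.082 − 0.299×0.199 = 0.0225.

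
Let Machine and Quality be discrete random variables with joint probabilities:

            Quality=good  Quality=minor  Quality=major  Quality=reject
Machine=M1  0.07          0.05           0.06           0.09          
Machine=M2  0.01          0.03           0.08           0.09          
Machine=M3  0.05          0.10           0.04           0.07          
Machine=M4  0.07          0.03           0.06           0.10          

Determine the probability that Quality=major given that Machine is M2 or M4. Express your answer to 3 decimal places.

0.298

P(Machine=M2) = 0.01 + 0.03 + 0.08 + 0.09 = 0.21.
P(Machine=M4) = 0.07 + 0.03 + 0.06 + 0.10 = 0.26.
P(Machine ∈ {M2, M4}) = 0.21 + 0.26 = 0.47; P(Quality=major, Machine ∈ {M2, M4}) = 0.08 + 0.06 = 0.14.
P(Quality=major | Machine ∈ {M2, M4}) = 0.14/0.47 = 0.298.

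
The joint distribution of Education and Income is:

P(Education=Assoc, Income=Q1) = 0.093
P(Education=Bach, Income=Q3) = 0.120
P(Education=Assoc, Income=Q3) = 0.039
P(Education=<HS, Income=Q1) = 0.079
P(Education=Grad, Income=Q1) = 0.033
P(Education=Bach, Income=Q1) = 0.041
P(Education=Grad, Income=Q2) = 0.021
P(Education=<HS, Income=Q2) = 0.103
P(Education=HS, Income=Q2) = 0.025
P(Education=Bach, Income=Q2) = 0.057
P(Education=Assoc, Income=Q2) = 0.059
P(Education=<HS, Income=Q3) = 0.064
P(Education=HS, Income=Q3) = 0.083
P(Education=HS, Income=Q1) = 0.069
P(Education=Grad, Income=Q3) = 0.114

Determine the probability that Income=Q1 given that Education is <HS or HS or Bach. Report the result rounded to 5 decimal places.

0.29485

P(Education=<HS) = 0.079 + 0.103 + 0.064 = 0.246.
P(Education=HS) = 0.069 + 0.025 + 0.083 = 0.177.
P(Education=Bach) = 0.041 + 0.057 + 0.120 = 0.218.
P(Education ∈ {<HS, HS, Bach}) = 0.246 + 0.177 + 0.218 = 0.641; P(Income=Q1, Education ∈ {<HS, HS, Bach}) = 0.079 + 0.069 + 0.041 = 0.189.
P(Income=Q1 | Education ∈ {<HS, HS, Bach}) = 0.189/0.641 = 0.29485.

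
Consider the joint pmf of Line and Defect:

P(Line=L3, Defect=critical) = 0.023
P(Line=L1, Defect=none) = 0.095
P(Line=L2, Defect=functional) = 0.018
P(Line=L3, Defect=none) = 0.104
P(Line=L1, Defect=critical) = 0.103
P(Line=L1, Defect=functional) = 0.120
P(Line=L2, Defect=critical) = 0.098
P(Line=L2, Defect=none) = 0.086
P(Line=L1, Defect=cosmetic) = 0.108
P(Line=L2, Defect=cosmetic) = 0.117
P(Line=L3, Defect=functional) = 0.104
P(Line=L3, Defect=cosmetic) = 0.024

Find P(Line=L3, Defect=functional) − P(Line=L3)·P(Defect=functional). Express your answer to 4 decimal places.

P(Line=L3) = 0.104 + 0.024 + 0.104 + 0.023 = 0.255.
P(Defect=functional) = 0.120 + 0.018 + 0.104 = 0.242.
P(Line=L3, Defect=functional) − P(Line=L3)P(Defect=functional) = 0.104 − 0.255×0.242 = 0.0423.

0.0423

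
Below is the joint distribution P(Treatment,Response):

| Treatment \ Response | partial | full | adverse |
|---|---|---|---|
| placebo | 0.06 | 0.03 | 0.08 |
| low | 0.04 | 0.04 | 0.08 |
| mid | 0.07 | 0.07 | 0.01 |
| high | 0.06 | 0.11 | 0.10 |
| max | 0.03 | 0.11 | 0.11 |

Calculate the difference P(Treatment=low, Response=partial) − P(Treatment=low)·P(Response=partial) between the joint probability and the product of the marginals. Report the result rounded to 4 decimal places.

-0.0016

P(Treatment=low) = 0.04 + 0.04 + 0.08 = 0.16.
P(Response=partial) = 0.06 + 0.04 + 0.07 + 0.06 + 0.03 = 0.26.
P(Treatment=low, Response=partial) − P(Treatment=low)P(Response=partial) = 0.04 − 0.16×0.26 = -0.0016.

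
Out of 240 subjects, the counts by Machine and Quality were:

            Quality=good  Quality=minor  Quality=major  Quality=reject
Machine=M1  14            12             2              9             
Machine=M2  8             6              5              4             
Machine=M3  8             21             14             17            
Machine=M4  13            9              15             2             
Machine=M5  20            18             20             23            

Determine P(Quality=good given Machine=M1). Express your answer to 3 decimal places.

Total with Machine=M1: 14 + 12 + 2 + 9 = 37.
P(Quality=good | Machine=M1) = 14/37 = 0.378.

0.378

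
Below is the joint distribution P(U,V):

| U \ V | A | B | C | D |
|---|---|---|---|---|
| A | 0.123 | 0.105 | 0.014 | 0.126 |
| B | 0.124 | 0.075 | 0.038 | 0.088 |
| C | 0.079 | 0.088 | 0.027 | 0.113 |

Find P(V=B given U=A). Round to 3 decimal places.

P(U=A) = 0.123 + 0.105 + 0.014 + 0.126 = 0.368.
P(V=B | U=A) = 0.105/0.368 = 0.285.

0.285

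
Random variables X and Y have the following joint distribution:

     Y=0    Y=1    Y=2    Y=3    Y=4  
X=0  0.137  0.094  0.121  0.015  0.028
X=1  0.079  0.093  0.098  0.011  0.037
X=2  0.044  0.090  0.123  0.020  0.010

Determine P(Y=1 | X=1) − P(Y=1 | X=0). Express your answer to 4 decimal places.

P(X=1) = 0.079 + 0.093 + 0.098 + 0.011 + 0.037 = 0.318; P(Y=1 | X=1) = 0.093/0.318 = 0.29245.
P(X=0) = 0.137 + 0.094 + 0.121 + 0.015 + 0.028 = 0.395; P(Y=1 | X=0) = 0.094/0.395 = 0.23797.
Difference = 0.0545.

0.0545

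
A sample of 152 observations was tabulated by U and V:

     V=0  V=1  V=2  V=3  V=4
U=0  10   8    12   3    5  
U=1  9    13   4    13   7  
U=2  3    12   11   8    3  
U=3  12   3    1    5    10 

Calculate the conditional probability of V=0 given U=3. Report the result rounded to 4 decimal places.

0.3871

Total with U=3: 12 + 3 + 1 + 5 + 10 = 31.
P(V=0 | U=3) = 12/31 = 0.3871.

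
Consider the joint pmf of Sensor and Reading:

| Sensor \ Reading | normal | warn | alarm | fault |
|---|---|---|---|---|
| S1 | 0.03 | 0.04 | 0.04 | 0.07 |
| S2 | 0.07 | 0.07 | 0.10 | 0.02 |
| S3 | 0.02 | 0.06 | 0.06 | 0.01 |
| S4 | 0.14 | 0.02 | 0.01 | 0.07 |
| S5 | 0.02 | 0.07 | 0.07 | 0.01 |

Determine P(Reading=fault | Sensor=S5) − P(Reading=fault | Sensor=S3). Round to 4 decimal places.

-0.0078

P(Sensor=S5) = 0.02 + 0.07 + 0.07 + 0.01 = 0.17; P(Reading=fault | Sensor=S5) = 0.01/0.17 = 0.05882.
P(Sensor=S3) = 0.02 + 0.06 + 0.06 + 0.01 = 0.15; P(Reading=fault | Sensor=S3) = 0.01/0.15 = 0.06667.
Difference = -0.0078.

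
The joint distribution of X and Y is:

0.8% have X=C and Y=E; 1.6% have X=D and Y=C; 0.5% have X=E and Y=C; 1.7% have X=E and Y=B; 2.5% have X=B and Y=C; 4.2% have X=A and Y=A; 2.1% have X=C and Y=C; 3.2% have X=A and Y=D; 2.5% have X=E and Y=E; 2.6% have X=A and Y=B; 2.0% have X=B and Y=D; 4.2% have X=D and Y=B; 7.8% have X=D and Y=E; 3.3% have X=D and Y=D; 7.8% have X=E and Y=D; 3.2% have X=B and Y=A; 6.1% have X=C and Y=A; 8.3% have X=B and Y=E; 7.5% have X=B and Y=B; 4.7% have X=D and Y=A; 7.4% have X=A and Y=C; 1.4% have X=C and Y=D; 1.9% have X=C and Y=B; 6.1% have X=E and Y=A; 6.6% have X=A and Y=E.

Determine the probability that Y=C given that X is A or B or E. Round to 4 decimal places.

0.1573

P(X=A) = 0.042 + 0.026 + 0.074 + 0.032 + 0.066 = 0.240.
P(X=B) = 0.032 + 0.075 + 0.025 + 0.020 + 0.083 = 0.235.
P(X=E) = 0.061 + 0.017 + 0.005 + 0.078 + 0.025 = 0.186.
P(X ∈ {A, B, E}) = 0.240 + 0.235 + 0.186 = 0.661; P(Y=C, X ∈ {A, B, E}) = 0.074 + 0.025 + 0.005 = 0.104.
P(Y=C | X ∈ {A, B, E}) = 0.104/0.661 = 0.1573.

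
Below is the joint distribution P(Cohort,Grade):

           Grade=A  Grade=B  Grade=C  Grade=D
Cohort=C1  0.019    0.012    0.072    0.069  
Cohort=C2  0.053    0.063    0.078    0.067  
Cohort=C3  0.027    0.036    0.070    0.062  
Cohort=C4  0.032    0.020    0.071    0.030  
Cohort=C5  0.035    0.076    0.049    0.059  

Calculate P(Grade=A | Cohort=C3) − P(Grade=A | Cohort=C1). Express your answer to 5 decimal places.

P(Cohort=C3) = 0.027 + 0.036 + 0.070 + 0.062 = 0.195; P(Grade=A | Cohort=C3) = 0.027/0.195 = 0.138462.
P(Cohort=C1) = 0.019 + 0.012 + 0.072 + 0.069 = 0.172; P(Grade=A | Cohort=C1) = 0.019/0.172 = 0.110465.
Difference = 0.02800.

0.02800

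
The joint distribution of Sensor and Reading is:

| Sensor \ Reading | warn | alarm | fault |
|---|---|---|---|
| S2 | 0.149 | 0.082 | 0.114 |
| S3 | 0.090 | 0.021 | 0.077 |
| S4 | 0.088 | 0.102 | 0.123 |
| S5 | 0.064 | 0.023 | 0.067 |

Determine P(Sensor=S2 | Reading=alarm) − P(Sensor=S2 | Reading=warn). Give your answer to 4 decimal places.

P(Reading=alarm) = 0.082 + 0.021 + 0.102 + 0.023 = 0.228; P(Sensor=S2 | Reading=alarm) = 0.082/0.228 = 0.35965.
P(Reading=warn) = 0.149 + 0.090 + 0.088 + 0.064 = 0.391; P(Sensor=S2 | Reading=warn) = 0.149/0.391 = 0.38107.
Difference = -0.0214.

-0.0214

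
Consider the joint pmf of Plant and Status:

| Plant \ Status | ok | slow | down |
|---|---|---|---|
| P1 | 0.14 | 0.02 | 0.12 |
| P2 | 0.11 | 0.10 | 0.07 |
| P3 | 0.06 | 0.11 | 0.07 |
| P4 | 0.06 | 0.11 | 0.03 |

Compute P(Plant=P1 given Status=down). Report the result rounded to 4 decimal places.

P(Status=down) = 0.12 + 0.07 + 0.07 + 0.03 = 0.29.
P(Plant=P1 | Status=down) = 0.12/0.29 = 0.4138.

0.4138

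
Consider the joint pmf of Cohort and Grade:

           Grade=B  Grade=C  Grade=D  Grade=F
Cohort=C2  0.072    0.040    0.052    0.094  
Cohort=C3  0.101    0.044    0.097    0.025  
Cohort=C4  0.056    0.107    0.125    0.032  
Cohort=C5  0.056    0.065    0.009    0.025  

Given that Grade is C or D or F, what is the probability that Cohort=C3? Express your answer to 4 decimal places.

0.2322

P(Grade=C) = 0.040 + 0.044 + 0.107 + 0.065 = 0.256.
P(Grade=D) = 0.052 + 0.097 + 0.125 + 0.009 = 0.283.
P(Grade=F) = 0.094 + 0.025 + 0.032 + 0.025 = 0.176.
P(Grade ∈ {C, D, F}) = 0.256 + 0.283 + 0.176 = 0.715; P(Cohort=C3, Grade ∈ {C, D, F}) = 0.044 + 0.097 + 0.025 = 0.166.
P(Cohort=C3 | Grade ∈ {C, D, F}) = 0.166/0.715 = 0.2322.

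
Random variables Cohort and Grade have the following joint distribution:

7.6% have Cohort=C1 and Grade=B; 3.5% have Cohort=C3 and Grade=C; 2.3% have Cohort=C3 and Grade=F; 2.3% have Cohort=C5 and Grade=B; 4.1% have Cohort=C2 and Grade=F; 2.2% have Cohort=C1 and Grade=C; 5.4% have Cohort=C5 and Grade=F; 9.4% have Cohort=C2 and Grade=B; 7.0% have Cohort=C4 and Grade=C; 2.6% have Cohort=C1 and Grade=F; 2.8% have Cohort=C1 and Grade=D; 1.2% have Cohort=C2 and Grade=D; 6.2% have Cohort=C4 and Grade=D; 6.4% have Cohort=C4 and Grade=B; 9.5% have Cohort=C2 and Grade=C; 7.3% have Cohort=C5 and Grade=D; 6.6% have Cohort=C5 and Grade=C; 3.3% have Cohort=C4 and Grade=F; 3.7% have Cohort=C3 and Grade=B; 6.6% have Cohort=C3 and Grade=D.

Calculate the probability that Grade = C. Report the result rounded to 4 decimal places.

0.2880

P(Grade=C) = 0.022 + 0.095 + 0.035 + 0.070 + 0.066 = 0.288.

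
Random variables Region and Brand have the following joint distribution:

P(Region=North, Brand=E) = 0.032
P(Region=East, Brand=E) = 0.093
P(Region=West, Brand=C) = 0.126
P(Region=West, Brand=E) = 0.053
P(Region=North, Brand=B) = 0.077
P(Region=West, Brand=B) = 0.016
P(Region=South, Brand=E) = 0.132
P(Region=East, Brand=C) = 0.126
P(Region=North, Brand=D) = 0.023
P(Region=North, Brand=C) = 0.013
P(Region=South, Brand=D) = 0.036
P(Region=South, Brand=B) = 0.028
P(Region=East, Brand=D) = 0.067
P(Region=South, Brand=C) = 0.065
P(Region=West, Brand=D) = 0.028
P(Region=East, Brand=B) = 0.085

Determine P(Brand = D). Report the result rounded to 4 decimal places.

P(Brand=D) = 0.023 + 0.036 + 0.067 + 0.028 = 0.154.

0.1540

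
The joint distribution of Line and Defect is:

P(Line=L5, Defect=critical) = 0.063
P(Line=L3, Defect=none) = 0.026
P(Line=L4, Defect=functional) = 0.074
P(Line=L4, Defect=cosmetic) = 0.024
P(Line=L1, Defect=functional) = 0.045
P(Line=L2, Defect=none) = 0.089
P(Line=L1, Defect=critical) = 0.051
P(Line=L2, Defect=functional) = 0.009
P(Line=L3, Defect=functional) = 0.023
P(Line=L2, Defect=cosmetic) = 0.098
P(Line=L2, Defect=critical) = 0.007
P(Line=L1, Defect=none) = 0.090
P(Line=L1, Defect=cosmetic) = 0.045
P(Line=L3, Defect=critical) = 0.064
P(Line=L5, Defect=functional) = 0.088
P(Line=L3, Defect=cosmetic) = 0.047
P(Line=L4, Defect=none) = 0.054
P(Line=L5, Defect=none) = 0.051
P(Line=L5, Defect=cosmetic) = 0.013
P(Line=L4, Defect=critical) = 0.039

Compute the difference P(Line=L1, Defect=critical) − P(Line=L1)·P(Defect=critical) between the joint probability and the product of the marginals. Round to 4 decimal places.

P(Line=L1) = 0.090 + 0.045 + 0.045 + 0.051 = 0.231.
P(Defect=critical) = 0.051 + 0.007 + 0.064 + 0.039 + 0.063 = 0.224.
P(Line=L1, Defect=critical) − P(Line=L1)P(Defect=critical) = 0.051 − 0.231×0.224 = -0.0007.

-0.0007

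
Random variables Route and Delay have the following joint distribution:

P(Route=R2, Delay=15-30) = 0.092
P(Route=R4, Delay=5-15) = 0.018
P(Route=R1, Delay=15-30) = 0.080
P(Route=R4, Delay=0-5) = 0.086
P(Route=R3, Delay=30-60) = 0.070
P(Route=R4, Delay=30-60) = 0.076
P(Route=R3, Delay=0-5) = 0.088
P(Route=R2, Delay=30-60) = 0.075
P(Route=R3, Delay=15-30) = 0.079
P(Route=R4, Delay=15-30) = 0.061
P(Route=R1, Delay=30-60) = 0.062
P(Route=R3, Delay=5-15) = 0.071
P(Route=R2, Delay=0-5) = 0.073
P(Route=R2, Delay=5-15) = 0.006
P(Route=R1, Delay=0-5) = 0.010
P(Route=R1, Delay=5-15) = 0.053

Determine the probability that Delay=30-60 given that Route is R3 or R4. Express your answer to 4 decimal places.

0.2659

P(Route=R3) = 0.088 + 0.071 + 0.079 + 0.070 = 0.308.
P(Route=R4) = 0.086 + 0.018 + 0.061 + 0.076 = 0.241.
P(Route ∈ {R3, R4}) = 0.308 + 0.241 = 0.549; P(Delay=30-60, Route ∈ {R3, R4}) = 0.070 + 0.076 = 0.146.
P(Delay=30-60 | Route ∈ {R3, R4}) = 0.146/0.549 = 0.2659.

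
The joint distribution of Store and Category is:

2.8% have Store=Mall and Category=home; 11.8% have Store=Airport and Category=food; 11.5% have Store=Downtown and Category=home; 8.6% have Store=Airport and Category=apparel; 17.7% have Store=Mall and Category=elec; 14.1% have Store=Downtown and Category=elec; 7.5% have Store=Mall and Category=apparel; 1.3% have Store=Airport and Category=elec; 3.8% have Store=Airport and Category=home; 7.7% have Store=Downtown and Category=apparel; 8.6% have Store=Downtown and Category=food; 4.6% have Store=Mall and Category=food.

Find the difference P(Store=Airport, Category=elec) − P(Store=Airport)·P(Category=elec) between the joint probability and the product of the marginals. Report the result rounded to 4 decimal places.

-0.0714

P(Store=Airport) = 0.118 + 0.086 + 0.013 + 0.038 = 0.255.
P(Category=elec) = 0.141 + 0.177 + 0.013 = 0.331.
P(Store=Airport, Category=elec) − P(Store=Airport)P(Category=elec) = 0.013 − 0.255×0.331 = -0.0714.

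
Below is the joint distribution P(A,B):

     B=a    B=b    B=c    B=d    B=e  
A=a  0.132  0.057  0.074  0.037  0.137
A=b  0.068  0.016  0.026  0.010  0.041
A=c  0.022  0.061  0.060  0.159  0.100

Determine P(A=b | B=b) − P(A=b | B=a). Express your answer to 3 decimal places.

-0.187

P(B=b) = 0.057 + 0.016 + 0.061 = 0.134; P(A=b | B=b) = 0.016/0.134 = 0.1194.
P(B=a) = 0.132 + 0.068 + 0.022 = 0.222; P(A=b | B=a) = 0.068/0.222 = 0.3063.
Difference = -0.187.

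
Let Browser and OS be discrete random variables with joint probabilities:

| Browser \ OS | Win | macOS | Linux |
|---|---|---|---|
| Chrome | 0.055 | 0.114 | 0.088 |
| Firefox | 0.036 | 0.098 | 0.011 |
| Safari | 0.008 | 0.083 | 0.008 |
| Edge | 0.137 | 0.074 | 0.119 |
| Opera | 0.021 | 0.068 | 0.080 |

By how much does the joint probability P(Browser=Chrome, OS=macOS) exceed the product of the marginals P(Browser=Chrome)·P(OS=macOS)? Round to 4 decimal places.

0.0017

P(Browser=Chrome) = 0.055 + 0.114 + 0.088 = 0.257.
P(OS=macOS) = 0.114 + 0.098 + 0.083 + 0.074 + 0.068 = 0.437.
P(Browser=Chrome, OS=macOS) − P(Browser=Chrome)P(OS=macOS) = 0.114 − 0.257×0.437 = 0.0017.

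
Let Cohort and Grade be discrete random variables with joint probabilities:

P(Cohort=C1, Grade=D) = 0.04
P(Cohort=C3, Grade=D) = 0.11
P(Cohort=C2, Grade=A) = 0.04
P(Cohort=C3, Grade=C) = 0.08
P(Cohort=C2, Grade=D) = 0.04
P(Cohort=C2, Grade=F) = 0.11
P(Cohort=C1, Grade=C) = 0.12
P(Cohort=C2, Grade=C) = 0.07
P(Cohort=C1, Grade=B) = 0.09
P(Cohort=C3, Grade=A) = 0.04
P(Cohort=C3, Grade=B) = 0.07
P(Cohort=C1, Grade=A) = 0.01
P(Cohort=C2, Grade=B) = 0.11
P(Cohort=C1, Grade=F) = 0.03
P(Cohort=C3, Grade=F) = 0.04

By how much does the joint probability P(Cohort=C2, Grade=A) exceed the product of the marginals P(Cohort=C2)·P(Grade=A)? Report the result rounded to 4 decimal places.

0.0067

P(Cohort=C2) = 0.04 + 0.11 + 0.07 + 0.04 + 0.11 = 0.37.
P(Grade=A) = 0.01 + 0.04 + 0.04 = 0.09.
P(Cohort=C2, Grade=A) − P(Cohort=C2)P(Grade=A) = 0.04 − 0.37×0.09 = 0.0067.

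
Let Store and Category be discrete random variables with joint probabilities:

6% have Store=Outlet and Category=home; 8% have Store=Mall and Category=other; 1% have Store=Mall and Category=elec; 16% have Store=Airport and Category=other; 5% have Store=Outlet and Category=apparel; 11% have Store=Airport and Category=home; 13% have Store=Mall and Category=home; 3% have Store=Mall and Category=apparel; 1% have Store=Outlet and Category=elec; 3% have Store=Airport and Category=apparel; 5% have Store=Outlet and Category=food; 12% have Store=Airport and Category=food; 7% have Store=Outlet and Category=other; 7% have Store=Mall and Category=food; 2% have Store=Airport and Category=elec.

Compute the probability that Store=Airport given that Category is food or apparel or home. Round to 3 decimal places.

0.400

P(Category=food) = 0.07 + 0.12 + 0.05 = 0.24.
P(Category=apparel) = 0.03 + 0.03 + 0.05 = 0.11.
P(Category=home) = 0.13 + 0.11 + 0.06 = 0.30.
P(Category ∈ {food, apparel, home}) = 0.24 + 0.11 + 0.30 = 0.65; P(Store=Airport, Category ∈ {food, apparel, home}) = 0.12 + 0.03 + 0.11 = 0.26.
P(Store=Airport | Category ∈ {food, apparel, home}) = 0.26/0.65 = 0.400.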